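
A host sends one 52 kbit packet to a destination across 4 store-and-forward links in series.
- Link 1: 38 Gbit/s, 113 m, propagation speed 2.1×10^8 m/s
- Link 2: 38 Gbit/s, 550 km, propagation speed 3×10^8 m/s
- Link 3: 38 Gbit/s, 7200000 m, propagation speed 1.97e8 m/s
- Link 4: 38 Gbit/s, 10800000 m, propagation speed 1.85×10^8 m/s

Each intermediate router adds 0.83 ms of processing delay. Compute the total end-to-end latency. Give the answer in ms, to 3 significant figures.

99.3 ms

L = 52000 bits.
Transmission delay per hop = L/R = 52000/38000000000 = 0.00136842 ms; 4 hops → 0.00547368 ms.
Propagation delays (d/s per hop): 0.000538095, 1.83333, 36.5482, 58.3784 ms; sum = 96.7605 ms.
Processing at 3 router(s): 3 × 0.83 ms = 2.49 ms.
End-to-end = 99.3 ms.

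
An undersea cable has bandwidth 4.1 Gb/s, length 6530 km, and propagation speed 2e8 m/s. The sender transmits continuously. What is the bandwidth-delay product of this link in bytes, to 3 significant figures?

16700000 bytes

Propagation delay = 6530000 / 200000000 = 0.03265 s.
BDP = R × t_prop = 4.1e+09 × 0.03265 = 133865000 bits.
In bytes: 133865000/8 = 16700000 bytes.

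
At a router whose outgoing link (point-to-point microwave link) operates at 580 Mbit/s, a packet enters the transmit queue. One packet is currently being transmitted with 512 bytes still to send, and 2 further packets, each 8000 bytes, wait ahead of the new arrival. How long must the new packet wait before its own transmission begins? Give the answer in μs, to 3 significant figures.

Each queued packet: L/R = 64000/580000000 = 110.345 μs.
2 queued → 220.69 μs.
Plus remaining 4096 bits of current packet: 7.06207 μs.
Queuing delay = 228 μs.

228 μs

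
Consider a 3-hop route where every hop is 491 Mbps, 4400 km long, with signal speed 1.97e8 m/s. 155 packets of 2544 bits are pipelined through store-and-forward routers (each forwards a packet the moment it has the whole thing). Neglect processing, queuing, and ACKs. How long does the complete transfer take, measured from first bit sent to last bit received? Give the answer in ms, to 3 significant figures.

Per-hop transmission t_tx = L/R = 2544/491000000 = 0.00518126 ms.
Per-hop propagation t_prop = 4400000/197000000 = 22.335 ms.
Pipeline fill: first packet needs 3·t_tx to clear all hops; remaining 154 packets each add one t_tx.
Total = (3+155-1)·t_tx + 3·t_prop = 157·0.00518126 + 3·22.335 = 67.8 ms.

67.8 ms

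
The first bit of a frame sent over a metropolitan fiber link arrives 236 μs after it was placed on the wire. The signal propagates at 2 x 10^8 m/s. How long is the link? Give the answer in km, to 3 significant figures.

d = s × t_prop = 200000000 × 0.000236 = 47.2 km.

47.2 km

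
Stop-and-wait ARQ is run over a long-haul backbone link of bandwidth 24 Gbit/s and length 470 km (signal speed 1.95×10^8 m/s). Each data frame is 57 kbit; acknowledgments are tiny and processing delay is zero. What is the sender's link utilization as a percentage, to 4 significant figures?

0.04924 %

t_tx = L/R = 57000/24000000000 = 2.375e-06 s.
t_prop = 470000/195000000 = 0.00241026 s; RTT = 0.00482051 s.
Cycle = t_tx + RTT = 0.00482289 s.
Utilization = t_tx / cycle = 2.375e-06/0.00482289 = 0.04924 %.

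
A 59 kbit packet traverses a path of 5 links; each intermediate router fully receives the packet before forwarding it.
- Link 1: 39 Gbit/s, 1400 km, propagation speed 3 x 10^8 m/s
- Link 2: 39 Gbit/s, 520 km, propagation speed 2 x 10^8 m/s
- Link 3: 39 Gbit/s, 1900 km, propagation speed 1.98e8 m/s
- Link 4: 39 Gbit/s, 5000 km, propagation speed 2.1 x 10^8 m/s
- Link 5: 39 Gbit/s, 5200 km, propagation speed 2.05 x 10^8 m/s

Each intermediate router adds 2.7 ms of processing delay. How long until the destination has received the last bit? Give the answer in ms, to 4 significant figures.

L = 59000 bits.
Transmission delay per hop = L/R = 59000/39000000000 = 0.00151282 ms; 5 hops → 0.0075641 ms.
Propagation delays (d/s per hop): 4.66667, 2.6, 9.59596, 23.8095, 25.3659 ms; sum = 66.038 ms.
Processing at 4 router(s): 4 × 2.7 ms = 10.8 ms.
End-to-end = 76.85 ms.

76.85 ms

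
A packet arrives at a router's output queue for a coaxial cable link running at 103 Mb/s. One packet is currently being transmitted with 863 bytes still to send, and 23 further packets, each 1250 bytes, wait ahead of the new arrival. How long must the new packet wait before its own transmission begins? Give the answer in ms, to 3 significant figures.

Each queued packet: L/R = 10000/103000000 = 0.0970874 ms.
23 queued → 2.23301 ms.
Plus remaining 6904 bits of current packet: 0.0670291 ms.
Queuing delay = 2.30 ms.

2.30 ms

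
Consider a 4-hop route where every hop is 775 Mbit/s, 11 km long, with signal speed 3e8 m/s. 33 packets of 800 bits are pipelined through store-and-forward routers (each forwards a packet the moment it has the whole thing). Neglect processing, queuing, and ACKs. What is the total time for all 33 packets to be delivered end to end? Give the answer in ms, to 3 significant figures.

Per-hop transmission t_tx = L/R = 800/775000000 = 0.00103226 ms.
Per-hop propagation t_prop = 11000/300000000 = 0.0366667 ms.
Pipeline fill: first packet needs 4·t_tx to clear all hops; remaining 32 packets each add one t_tx.
Total = (4+33-1)·t_tx + 4·t_prop = 36·0.00103226 + 4·0.0366667 = 0.184 ms.

0.184 ms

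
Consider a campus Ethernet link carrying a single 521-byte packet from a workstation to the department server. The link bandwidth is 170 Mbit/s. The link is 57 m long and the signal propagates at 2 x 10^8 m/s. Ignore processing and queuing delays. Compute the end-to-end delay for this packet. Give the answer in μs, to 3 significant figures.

L = 521 × 8 = 4168 bits.
Transmission delay = L/R = 4168 / 170000000 = 24.5176 μs.
Propagation delay = d/s = 57 m / 200000000 m/s = 0.285 μs.
Total = 24.8 μs.

24.8 μs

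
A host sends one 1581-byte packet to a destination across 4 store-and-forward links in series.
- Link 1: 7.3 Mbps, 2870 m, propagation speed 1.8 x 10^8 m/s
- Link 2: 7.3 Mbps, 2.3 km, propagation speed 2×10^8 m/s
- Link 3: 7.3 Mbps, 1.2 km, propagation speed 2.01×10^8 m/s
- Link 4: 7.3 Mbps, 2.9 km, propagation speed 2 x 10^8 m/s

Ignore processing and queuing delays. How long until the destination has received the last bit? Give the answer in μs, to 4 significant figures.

6978 μs

L = 1581 × 8 = 12648 bits.
Transmission delay per hop = L/R = 12648/7300000 = 1732.6 μs; 4 hops → 6930.41 μs.
Propagation delays (d/s per hop): 15.9444, 11.5, 5.97015, 14.5 μs; sum = 47.9146 μs.
End-to-end = 6978 μs.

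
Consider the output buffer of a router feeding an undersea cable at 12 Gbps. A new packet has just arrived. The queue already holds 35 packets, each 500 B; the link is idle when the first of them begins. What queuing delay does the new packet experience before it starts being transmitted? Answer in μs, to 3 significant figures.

Each queued packet: L/R = 4000/12000000000 = 0.333333 μs.
35 queued → 11.6667 μs.
Queuing delay = 11.7 μs.

11.7 μs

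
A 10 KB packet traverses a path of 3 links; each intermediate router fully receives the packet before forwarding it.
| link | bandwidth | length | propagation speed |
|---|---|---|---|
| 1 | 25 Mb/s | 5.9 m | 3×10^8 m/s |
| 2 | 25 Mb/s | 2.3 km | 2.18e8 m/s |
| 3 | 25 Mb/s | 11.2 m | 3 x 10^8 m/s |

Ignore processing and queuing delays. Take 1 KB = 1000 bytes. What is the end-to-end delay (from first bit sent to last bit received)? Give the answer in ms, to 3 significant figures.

9.61 ms

L = 80000 bits.
Transmission delay per hop = L/R = 80000/25000000 = 3.2 ms; 3 hops → 9.6 ms.
Propagation delays (d/s per hop): 1.96667e-05, 0.0105505, 3.73333e-05 ms; sum = 0.0106075 ms.
End-to-end = 9.61 ms.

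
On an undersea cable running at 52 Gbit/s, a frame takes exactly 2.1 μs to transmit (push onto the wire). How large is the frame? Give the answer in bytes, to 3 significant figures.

L = R × t_tx = 52000000000 b/s × 2.1e-06 s = 109200 bits.
In bytes: 109200 / 8 = 13700 bytes.

13700 bytes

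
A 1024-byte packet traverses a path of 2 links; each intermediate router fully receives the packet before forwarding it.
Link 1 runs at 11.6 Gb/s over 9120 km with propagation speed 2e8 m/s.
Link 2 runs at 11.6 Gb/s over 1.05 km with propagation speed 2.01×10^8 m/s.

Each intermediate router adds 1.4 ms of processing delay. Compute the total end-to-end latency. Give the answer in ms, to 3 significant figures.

47.0 ms

L = 1024 × 8 = 8192 bits.
Transmission delay per hop = L/R = 8192/11600000000 = 0.000706207 ms; 2 hops → 0.00141241 ms.
Propagation delays (d/s per hop): 45.6, 0.00522388 ms; sum = 45.6052 ms.
Processing at 1 router(s): 1 × 1.4 ms = 1.4 ms.
End-to-end = 47.0 ms.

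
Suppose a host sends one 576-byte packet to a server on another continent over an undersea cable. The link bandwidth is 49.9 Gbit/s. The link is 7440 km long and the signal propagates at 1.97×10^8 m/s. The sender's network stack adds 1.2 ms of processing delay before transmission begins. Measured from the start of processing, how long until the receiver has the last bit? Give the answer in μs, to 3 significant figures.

39000 μs

L = 576 × 8 = 4608 bits.
Transmission delay = L/R = 4608 / 49900000000 = 0.0923447 μs.
Propagation delay = d/s = 7440000 m / 197000000 m/s = 37766.5 μs.
Plus processing delay 1.2 ms = 1200 μs.
Total = 39000 μs.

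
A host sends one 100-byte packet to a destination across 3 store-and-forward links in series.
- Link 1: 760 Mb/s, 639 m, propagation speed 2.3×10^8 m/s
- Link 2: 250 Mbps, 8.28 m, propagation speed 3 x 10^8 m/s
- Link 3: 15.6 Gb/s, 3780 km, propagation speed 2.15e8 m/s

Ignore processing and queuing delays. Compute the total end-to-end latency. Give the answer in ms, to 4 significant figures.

17.59 ms

L = 100 × 8 = 800 bits.
Transmission delays (L/R per hop): 0.00105263, 0.0032, 5.12821e-05 ms; sum = 0.00430391 ms.
Propagation delays (d/s per hop): 0.00277826, 2.76e-05, 17.5814 ms; sum = 17.5842 ms.
End-to-end = 17.59 ms.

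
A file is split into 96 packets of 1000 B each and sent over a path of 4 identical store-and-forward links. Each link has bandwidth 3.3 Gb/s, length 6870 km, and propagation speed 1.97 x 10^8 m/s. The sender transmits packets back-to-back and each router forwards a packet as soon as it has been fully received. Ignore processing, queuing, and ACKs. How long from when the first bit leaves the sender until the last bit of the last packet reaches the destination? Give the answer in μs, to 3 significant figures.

140000 μs

Per-hop transmission t_tx = L/R = 8000/3300000000 = 2.42424 μs.
Per-hop propagation t_prop = 6870000/197000000 = 34873.1 μs.
Pipeline fill: first packet needs 4·t_tx to clear all hops; remaining 95 packets each add one t_tx.
Total = (4+96-1)·t_tx + 4·t_prop = 99·2.42424 + 4·34873.1 = 140000 μs.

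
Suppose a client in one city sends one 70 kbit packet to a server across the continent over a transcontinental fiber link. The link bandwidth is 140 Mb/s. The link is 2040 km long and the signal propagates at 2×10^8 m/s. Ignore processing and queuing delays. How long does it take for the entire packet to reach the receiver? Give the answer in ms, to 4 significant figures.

L = 70000 bits.
Transmission delay = L/R = 70000 / 140000000 = 0.5 ms.
Propagation delay = d/s = 2040000 m / 200000000 m/s = 10.2 ms.
Total = 10.70 ms.

10.70 ms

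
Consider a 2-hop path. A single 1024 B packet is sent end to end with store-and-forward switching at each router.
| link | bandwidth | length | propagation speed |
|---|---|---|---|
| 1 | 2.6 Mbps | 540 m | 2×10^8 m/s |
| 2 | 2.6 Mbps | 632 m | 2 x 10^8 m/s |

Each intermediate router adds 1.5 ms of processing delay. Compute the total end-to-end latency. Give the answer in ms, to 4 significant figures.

L = 1024 × 8 = 8192 bits.
Transmission delay per hop = L/R = 8192/2600000 = 3.15077 ms; 2 hops → 6.30154 ms.
Propagation delays (d/s per hop): 0.0027, 0.00316 ms; sum = 0.00586 ms.
Processing at 1 router(s): 1 × 1.5 ms = 1.5 ms.
End-to-end = 7.807 ms.

7.807 ms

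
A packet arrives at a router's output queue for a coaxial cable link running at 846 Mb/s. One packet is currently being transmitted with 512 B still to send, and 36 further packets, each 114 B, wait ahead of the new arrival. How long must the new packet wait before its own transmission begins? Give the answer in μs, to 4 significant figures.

Each queued packet: L/R = 912/846000000 = 1.07801 μs.
36 queued → 38.8085 μs.
Plus remaining 4096 bits of current packet: 4.84161 μs.
Queuing delay = 43.65 μs.

43.65 μs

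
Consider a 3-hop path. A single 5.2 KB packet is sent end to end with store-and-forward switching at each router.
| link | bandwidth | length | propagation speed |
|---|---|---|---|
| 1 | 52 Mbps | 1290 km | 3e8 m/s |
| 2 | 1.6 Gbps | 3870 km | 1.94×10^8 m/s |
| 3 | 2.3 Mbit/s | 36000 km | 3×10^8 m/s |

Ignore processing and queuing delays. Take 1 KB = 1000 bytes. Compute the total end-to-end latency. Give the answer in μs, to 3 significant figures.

163000 μs

L = 41600 bits.
Transmission delays (L/R per hop): 800, 26, 18087 μs; sum = 18913 μs.
Propagation delays (d/s per hop): 4300, 19948.5, 120000 μs; sum = 144248 μs.
End-to-end = 163000 μs.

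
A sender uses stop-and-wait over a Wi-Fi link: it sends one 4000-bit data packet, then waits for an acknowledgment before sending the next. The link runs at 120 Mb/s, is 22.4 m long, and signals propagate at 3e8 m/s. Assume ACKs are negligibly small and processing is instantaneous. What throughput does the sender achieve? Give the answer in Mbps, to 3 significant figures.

t_tx = L/R = 4000/120000000 = 3.33333e-05 s.
t_prop = 22.4/300000000 = 7.46667e-08 s; RTT = 1.49333e-07 s.
Cycle = t_tx + RTT = 3.34827e-05 s.
Throughput = L / cycle = 4000 / 3.34827e-05 = 119 Mbps.

119 Mbps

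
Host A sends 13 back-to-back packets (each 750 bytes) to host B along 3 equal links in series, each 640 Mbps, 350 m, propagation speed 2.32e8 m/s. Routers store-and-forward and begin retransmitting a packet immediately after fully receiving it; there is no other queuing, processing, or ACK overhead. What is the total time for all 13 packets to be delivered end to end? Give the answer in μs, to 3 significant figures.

145 μs

Per-hop transmission t_tx = L/R = 6000/640000000 = 9.375 μs.
Per-hop propagation t_prop = 350/2.32e+08 = 1.50862 μs.
Pipeline fill: first packet needs 3·t_tx to clear all hops; remaining 12 packets each add one t_tx.
Total = (3+13-1)·t_tx + 3·t_prop = 15·9.375 + 3·1.50862 = 145 μs.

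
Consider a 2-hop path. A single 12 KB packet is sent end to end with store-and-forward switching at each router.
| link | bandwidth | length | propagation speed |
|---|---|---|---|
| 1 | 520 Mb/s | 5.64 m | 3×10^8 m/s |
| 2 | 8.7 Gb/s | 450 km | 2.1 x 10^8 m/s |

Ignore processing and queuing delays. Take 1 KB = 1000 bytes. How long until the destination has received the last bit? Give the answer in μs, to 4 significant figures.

L = 96000 bits.
Transmission delays (L/R per hop): 184.615, 11.0345 μs; sum = 195.65 μs.
Propagation delays (d/s per hop): 0.0188, 2142.86 μs; sum = 2142.88 μs.
End-to-end = 2339 μs.

2339 μs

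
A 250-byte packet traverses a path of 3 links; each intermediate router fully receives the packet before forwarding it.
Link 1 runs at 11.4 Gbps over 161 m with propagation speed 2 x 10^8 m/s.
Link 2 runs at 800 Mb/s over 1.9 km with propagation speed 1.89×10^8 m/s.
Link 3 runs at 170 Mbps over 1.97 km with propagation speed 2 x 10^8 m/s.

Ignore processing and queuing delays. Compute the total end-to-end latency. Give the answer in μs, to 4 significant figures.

L = 250 × 8 = 2000 bits.
Transmission delays (L/R per hop): 0.175439, 2.5, 11.7647 μs; sum = 14.4401 μs.
Propagation delays (d/s per hop): 0.805, 10.0529, 9.85 μs; sum = 20.7079 μs.
End-to-end = 35.15 μs.

35.15 μs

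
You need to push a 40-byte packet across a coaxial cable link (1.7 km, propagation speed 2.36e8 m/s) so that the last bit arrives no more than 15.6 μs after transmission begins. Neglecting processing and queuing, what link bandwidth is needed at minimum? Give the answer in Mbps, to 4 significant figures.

38.11 Mbps

L = 320 bits.
Propagation delay = 1700 / 236000000 = 7.20339 μs.
Transmission budget = 15.6 − 7.20339 = 8.39661 μs.
R ≥ L / t_tx = 320 bits / 8.39661e-06 s = 38.11 Mbps.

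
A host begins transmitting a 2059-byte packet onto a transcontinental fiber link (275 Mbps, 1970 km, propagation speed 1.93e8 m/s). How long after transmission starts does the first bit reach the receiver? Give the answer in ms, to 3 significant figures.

First bit experiences only propagation delay: d/s = 1970000/193000000 = 10.2 ms.

10.2 ms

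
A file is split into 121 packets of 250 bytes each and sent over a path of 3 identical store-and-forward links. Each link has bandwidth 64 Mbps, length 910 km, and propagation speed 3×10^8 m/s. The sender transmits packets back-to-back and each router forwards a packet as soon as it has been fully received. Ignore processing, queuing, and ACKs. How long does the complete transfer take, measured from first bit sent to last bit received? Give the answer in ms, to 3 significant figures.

Per-hop transmission t_tx = L/R = 2000/64000000 = 0.03125 ms.
Per-hop propagation t_prop = 910000/300000000 = 3.03333 ms.
Pipeline fill: first packet needs 3·t_tx to clear all hops; remaining 120 packets each add one t_tx.
Total = (3+121-1)·t_tx + 3·t_prop = 123·0.03125 + 3·3.03333 = 12.9 ms.

12.9 ms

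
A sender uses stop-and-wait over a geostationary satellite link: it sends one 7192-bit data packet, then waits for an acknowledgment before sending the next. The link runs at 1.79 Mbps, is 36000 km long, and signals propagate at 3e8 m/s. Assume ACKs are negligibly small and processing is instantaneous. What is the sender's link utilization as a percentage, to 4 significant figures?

t_tx = L/R = 7192/1790000 = 0.00401788 s.
t_prop = 36000000/300000000 = 0.12 s; RTT = 0.24 s.
Cycle = t_tx + RTT = 0.244018 s.
Utilization = t_tx / cycle = 0.00401788/0.244018 = 1.647 %.

1.647 %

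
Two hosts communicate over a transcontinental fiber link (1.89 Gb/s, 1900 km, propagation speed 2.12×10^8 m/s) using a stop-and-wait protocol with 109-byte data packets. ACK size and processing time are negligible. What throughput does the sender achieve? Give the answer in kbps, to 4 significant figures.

t_tx = L/R = 872/1890000000 = 4.61376e-07 s.
t_prop = 1900000/212000000 = 0.00896226 s; RTT = 0.0179245 s.
Cycle = t_tx + RTT = 0.017925 s.
Throughput = L / cycle = 872 / 0.017925 = 48.65 kbps.

48.65 kbps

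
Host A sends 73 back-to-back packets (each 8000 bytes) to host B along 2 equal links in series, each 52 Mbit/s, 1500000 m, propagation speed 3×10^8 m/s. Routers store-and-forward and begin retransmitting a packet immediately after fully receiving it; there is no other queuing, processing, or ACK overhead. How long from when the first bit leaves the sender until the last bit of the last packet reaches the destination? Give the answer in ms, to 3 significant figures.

101 ms

Per-hop transmission t_tx = L/R = 64000/52000000 = 1.23077 ms.
Per-hop propagation t_prop = 1500000/300000000 = 5 ms.
Pipeline fill: first packet needs 2·t_tx to clear all hops; remaining 72 packets each add one t_tx.
Total = (2+73-1)·t_tx + 2·t_prop = 74·1.23077 + 2·5 = 101 ms.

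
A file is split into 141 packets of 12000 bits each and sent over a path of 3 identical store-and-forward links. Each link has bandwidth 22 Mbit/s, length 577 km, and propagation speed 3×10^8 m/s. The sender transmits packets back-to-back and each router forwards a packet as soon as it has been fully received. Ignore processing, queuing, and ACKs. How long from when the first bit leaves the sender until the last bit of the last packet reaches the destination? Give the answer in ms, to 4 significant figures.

83.77 ms

Per-hop transmission t_tx = L/R = 12000/22000000 = 0.545455 ms.
Per-hop propagation t_prop = 577000/300000000 = 1.92333 ms.
Pipeline fill: first packet needs 3·t_tx to clear all hops; remaining 140 packets each add one t_tx.
Total = (3+141-1)·t_tx + 3·t_prop = 143·0.545455 + 3·1.92333 = 83.77 ms.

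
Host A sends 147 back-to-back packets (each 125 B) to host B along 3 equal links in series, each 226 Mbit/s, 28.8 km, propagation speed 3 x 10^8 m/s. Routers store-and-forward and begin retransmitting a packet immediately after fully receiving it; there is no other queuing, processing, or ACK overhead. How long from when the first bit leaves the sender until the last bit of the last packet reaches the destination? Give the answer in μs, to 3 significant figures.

Per-hop transmission t_tx = L/R = 1000/226000000 = 4.42478 μs.
Per-hop propagation t_prop = 28800/300000000 = 96 μs.
Pipeline fill: first packet needs 3·t_tx to clear all hops; remaining 146 packets each add one t_tx.
Total = (3+147-1)·t_tx + 3·t_prop = 149·4.42478 + 3·96 = 947 μs.

947 μs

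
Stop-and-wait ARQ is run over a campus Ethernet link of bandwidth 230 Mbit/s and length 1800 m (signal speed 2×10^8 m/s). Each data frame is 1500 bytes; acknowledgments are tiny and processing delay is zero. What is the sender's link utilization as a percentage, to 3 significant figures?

t_tx = L/R = 12000/230000000 = 5.21739e-05 s.
t_prop = 1800/200000000 = 9e-06 s; RTT = 1.8e-05 s.
Cycle = t_tx + RTT = 7.01739e-05 s.
Utilization = t_tx / cycle = 5.21739e-05/7.01739e-05 = 74.3 %.

74.3 %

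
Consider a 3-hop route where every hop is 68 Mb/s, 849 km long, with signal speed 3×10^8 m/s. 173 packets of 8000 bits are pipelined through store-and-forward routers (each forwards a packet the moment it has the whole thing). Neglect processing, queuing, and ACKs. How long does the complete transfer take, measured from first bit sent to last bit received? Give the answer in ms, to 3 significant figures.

Per-hop transmission t_tx = L/R = 8000/68000000 = 0.117647 ms.
Per-hop propagation t_prop = 849000/300000000 = 2.83 ms.
Pipeline fill: first packet needs 3·t_tx to clear all hops; remaining 172 packets each add one t_tx.
Total = (3+173-1)·t_tx + 3·t_prop = 175·0.117647 + 3·2.83 = 29.1 ms.

29.1 ms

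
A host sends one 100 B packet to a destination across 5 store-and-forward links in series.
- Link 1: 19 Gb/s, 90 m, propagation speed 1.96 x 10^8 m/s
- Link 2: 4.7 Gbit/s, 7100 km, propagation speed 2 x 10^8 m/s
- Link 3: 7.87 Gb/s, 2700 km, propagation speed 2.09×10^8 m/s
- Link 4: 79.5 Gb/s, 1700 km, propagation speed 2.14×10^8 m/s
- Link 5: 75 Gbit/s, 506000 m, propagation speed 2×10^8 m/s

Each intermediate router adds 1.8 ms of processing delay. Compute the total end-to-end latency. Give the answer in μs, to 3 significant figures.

66100 μs

L = 100 × 8 = 800 bits.
Transmission delays (L/R per hop): 0.0421053, 0.170213, 0.101652, 0.0100629, 0.0106667 μs; sum = 0.334699 μs.
Propagation delays (d/s per hop): 0.459184, 35500, 12918.7, 7943.93, 2530 μs; sum = 58893 μs.
Processing at 4 router(s): 4 × 1.8 ms = 7200 μs.
End-to-end = 66100 μs.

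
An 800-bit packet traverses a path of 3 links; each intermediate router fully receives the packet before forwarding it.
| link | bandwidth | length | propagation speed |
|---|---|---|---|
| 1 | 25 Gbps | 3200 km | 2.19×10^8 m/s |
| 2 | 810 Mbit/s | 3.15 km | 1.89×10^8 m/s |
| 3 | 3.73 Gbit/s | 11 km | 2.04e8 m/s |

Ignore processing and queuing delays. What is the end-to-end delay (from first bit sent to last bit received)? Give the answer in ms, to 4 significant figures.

Transmission delays (L/R per hop): 3.2e-05, 0.000987654, 0.000214477 ms; sum = 0.00123413 ms.
Propagation delays (d/s per hop): 14.6119, 0.0166667, 0.0539216 ms; sum = 14.6825 ms.
End-to-end = 14.68 ms.

14.68 ms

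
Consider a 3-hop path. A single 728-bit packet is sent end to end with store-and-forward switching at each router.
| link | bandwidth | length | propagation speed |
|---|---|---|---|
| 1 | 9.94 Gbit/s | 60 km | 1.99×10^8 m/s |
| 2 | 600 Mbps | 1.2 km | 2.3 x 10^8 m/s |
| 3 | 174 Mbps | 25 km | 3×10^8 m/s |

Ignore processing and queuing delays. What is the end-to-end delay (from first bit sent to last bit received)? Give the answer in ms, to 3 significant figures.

0.396 ms

Transmission delays (L/R per hop): 7.32394e-05, 0.00121333, 0.00418391 ms; sum = 0.00547048 ms.
Propagation delays (d/s per hop): 0.301508, 0.00521739, 0.0833333 ms; sum = 0.390058 ms.
End-to-end = 0.396 ms.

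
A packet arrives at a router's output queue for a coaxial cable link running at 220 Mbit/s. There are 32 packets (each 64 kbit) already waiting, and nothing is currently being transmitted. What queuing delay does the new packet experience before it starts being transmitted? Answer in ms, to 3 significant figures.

9.31 ms

Each queued packet: L/R = 64000/220000000 = 0.290909 ms.
32 queued → 9.30909 ms.
Queuing delay = 9.31 ms.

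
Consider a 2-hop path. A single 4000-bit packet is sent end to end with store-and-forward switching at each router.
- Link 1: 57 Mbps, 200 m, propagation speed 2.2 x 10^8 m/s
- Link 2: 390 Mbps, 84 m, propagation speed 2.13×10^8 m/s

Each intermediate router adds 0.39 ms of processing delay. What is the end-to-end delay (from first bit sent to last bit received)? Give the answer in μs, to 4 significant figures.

471.7 μs

Transmission delays (L/R per hop): 70.1754, 10.2564 μs; sum = 80.4318 μs.
Propagation delays (d/s per hop): 0.909091, 0.394366 μs; sum = 1.30346 μs.
Processing at 1 router(s): 1 × 0.39 ms = 390 μs.
End-to-end = 471.7 μs.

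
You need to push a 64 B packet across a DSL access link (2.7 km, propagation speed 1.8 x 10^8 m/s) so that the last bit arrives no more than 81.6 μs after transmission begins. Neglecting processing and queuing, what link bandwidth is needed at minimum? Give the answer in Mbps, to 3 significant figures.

L = 512 bits.
Propagation delay = 2700 / 180000000 = 15 μs.
Transmission budget = 81.6 − 15 = 66.6 μs.
R ≥ L / t_tx = 512 bits / 6.66e-05 s = 7.69 Mbps.

7.69 Mbps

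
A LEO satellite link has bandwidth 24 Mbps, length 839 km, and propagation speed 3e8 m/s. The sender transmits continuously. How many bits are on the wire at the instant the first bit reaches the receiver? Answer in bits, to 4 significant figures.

67120 bits

Propagation delay = 839000 / 300000000 = 0.00279667 s.
BDP = R × t_prop = 24000000 × 0.00279667 = 67120 bits.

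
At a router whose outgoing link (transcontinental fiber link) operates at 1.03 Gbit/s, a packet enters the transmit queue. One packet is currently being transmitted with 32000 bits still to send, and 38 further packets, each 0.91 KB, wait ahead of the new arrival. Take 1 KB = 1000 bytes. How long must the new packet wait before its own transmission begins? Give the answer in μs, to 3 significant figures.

Each queued packet: L/R = 7280/1030000000 = 7.06796 μs.
38 queued → 268.583 μs.
Plus remaining 32000 bits of current packet: 31.068 μs.
Queuing delay = 300 μs.

300 μs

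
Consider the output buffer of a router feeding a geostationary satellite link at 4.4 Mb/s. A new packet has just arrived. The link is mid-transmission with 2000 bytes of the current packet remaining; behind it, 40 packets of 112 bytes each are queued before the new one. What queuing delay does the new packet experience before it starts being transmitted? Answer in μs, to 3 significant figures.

Each queued packet: L/R = 896/4400000 = 203.636 μs.
40 queued → 8145.45 μs.
Plus remaining 16000 bits of current packet: 3636.36 μs.
Queuing delay = 11800 μs.

11800 μs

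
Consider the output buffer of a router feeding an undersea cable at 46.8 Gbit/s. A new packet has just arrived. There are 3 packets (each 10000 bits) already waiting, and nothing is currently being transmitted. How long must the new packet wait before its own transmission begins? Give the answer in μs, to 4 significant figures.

Each queued packet: L/R = 10000/46800000000 = 0.213675 μs.
3 queued → 0.641026 μs.
Queuing delay = 0.6410 μs.

0.6410 μs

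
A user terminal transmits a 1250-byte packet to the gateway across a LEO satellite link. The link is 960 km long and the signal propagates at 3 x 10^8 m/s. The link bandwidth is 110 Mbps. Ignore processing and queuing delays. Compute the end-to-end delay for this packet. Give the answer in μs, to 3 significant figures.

3290 μs

L = 1250 × 8 = 10000 bits.
Transmission delay = L/R = 10000 / 110000000 = 90.9091 μs.
Propagation delay = d/s = 960000 m / 300000000 m/s = 3200 μs.
Total = 3290 μs.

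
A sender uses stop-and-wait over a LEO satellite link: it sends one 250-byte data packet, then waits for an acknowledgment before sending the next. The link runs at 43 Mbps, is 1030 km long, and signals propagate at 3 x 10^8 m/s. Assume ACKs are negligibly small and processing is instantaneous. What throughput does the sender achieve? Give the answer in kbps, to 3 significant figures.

t_tx = L/R = 2000/43000000 = 4.65116e-05 s.
t_prop = 1030000/300000000 = 0.00343333 s; RTT = 0.00686667 s.
Cycle = t_tx + RTT = 0.00691318 s.
Throughput = L / cycle = 2000 / 0.00691318 = 289 kbps.

289 kbps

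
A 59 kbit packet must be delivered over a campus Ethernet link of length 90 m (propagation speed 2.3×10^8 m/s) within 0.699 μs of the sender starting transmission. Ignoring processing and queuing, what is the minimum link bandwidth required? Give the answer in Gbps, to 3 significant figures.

Propagation delay = 90 / 2.3e+08 = 0.391304 μs.
Transmission budget = 0.699 − 0.391304 = 0.307696 μs.
R ≥ L / t_tx = 59000 bits / 3.07696e-07 s = 192 Gbps.

192 Gbps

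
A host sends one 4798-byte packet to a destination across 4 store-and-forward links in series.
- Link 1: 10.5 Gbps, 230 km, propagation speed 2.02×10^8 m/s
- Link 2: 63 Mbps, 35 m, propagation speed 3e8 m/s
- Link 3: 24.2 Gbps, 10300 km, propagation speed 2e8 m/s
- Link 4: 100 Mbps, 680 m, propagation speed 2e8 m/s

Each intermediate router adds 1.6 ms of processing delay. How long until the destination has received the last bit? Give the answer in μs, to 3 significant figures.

L = 4798 × 8 = 38384 bits.
Transmission delays (L/R per hop): 3.65562, 609.27, 1.58612, 383.84 μs; sum = 998.352 μs.
Propagation delays (d/s per hop): 1138.61, 0.116667, 51500, 3.4 μs; sum = 52642.1 μs.
Processing at 3 router(s): 3 × 1.6 ms = 4800 μs.
End-to-end = 58400 μs.

58400 μs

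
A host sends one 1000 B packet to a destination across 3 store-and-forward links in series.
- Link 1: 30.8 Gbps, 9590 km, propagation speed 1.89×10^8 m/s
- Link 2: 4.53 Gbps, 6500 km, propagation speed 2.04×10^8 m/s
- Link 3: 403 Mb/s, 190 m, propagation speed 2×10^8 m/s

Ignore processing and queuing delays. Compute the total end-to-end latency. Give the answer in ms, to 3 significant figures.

82.6 ms

L = 1000 × 8 = 8000 bits.
Transmission delays (L/R per hop): 0.00025974, 0.001766, 0.0198511 ms; sum = 0.0218769 ms.
Propagation delays (d/s per hop): 50.7407, 31.8627, 0.00095 ms; sum = 82.6044 ms.
End-to-end = 82.6 ms.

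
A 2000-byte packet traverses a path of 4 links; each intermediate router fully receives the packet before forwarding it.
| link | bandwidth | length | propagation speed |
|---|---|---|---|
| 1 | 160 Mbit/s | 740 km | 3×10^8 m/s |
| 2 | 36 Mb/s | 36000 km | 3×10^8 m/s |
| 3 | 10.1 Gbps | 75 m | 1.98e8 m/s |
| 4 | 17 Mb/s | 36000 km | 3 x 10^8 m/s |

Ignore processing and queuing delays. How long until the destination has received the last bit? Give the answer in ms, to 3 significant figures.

244 ms

L = 2000 × 8 = 16000 bits.
Transmission delays (L/R per hop): 0.1, 0.444444, 0.00158416, 0.941176 ms; sum = 1.48721 ms.
Propagation delays (d/s per hop): 2.46667, 120, 0.000378788, 120 ms; sum = 242.467 ms.
End-to-end = 244 ms.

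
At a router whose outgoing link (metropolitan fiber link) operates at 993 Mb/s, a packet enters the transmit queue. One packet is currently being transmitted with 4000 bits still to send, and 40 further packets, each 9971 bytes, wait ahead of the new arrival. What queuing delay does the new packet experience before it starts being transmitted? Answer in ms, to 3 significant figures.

Each queued packet: L/R = 79768/993000000 = 0.0803303 ms.
40 queued → 3.21321 ms.
Plus remaining 4000 bits of current packet: 0.0040282 ms.
Queuing delay = 3.22 ms.

3.22 ms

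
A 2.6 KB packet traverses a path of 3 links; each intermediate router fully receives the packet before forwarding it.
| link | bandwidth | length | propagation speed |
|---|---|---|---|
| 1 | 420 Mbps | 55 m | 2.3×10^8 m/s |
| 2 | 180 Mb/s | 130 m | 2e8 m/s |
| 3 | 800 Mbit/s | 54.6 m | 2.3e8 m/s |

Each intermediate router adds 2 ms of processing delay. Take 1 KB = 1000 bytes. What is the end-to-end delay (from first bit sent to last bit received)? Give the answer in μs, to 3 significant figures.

4190 μs

L = 20800 bits.
Transmission delays (L/R per hop): 49.5238, 115.556, 26 μs; sum = 191.079 μs.
Propagation delays (d/s per hop): 0.23913, 0.65, 0.237391 μs; sum = 1.12652 μs.
Processing at 2 router(s): 2 × 2 ms = 4000 μs.
End-to-end = 4190 μs.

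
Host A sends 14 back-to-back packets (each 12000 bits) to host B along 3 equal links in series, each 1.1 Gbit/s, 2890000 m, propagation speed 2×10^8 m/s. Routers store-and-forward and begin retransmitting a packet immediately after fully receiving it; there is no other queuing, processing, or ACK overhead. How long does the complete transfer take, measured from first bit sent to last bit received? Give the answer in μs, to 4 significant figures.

43520 μs

Per-hop transmission t_tx = L/R = 12000/1100000000 = 10.9091 μs.
Per-hop propagation t_prop = 2890000/200000000 = 14450 μs.
Pipeline fill: first packet needs 3·t_tx to clear all hops; remaining 13 packets each add one t_tx.
Total = (3+14-1)·t_tx + 3·t_prop = 16·10.9091 + 3·14450 = 43520 μs.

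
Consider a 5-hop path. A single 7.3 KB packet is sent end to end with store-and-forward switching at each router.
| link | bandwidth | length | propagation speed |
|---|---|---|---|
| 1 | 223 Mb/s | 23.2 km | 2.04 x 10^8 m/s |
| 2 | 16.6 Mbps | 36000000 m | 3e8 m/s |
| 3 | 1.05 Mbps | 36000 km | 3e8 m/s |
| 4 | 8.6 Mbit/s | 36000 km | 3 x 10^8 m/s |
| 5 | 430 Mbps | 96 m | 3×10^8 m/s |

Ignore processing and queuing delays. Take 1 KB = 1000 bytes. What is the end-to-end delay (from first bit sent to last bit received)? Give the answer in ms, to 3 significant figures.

L = 58400 bits.
Transmission delays (L/R per hop): 0.261883, 3.51807, 55.619, 6.7907, 0.135814 ms; sum = 66.3255 ms.
Propagation delays (d/s per hop): 0.113725, 120, 120, 120, 0.00032 ms; sum = 360.114 ms.
End-to-end = 426 ms.

426 ms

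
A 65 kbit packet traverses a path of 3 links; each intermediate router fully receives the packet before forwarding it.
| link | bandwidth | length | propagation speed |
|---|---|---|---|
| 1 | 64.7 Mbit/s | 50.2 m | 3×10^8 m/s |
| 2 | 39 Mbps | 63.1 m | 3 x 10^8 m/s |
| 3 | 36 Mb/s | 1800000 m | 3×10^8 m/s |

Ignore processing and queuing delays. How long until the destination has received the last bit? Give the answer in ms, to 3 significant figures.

10.5 ms

L = 65000 bits.
Transmission delays (L/R per hop): 1.00464, 1.66667, 1.80556 ms; sum = 4.47686 ms.
Propagation delays (d/s per hop): 0.000167333, 0.000210333, 6 ms; sum = 6.00038 ms.
End-to-end = 10.5 ms.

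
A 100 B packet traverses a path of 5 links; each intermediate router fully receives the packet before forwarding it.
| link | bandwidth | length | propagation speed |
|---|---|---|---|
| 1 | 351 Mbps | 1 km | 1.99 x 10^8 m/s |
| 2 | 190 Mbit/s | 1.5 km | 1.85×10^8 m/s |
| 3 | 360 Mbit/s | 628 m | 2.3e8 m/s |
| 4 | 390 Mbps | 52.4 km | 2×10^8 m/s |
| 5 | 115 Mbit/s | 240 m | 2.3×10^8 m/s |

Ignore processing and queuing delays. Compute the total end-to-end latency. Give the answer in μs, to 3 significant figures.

297 μs

L = 100 × 8 = 800 bits.
Transmission delays (L/R per hop): 2.2792, 4.21053, 2.22222, 2.05128, 6.95652 μs; sum = 17.7198 μs.
Propagation delays (d/s per hop): 5.02513, 8.10811, 2.73043, 262, 1.04348 μs; sum = 278.907 μs.
End-to-end = 297 μs.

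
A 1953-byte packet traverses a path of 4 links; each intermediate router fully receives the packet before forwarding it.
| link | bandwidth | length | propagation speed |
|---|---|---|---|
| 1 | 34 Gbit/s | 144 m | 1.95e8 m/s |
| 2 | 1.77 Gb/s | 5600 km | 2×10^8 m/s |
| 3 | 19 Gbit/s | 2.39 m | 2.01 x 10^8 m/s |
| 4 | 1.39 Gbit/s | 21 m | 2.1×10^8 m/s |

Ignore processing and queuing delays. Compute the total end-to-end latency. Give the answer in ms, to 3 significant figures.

L = 1953 × 8 = 15624 bits.
Transmission delays (L/R per hop): 0.000459529, 0.00882712, 0.000822316, 0.0112403 ms; sum = 0.0213493 ms.
Propagation delays (d/s per hop): 0.000738462, 28, 1.18905e-05, 0.0001 ms; sum = 28.0009 ms.
End-to-end = 28.0 ms.

28.0 ms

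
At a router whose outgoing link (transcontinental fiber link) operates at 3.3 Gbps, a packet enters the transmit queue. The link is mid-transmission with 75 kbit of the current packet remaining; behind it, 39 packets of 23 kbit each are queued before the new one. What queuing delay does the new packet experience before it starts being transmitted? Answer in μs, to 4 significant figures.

Each queued packet: L/R = 23000/3300000000 = 6.9697 μs.
39 queued → 271.818 μs.
Plus remaining 75000 bits of current packet: 22.7273 μs.
Queuing delay = 294.5 μs.

294.5 μs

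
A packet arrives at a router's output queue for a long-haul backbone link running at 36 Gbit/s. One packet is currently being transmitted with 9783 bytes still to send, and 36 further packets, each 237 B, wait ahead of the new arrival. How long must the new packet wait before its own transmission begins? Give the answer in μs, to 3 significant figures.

4.07 μs

Each queued packet: L/R = 1896/36000000000 = 0.0526667 μs.
36 queued → 1.896 μs.
Plus remaining 78264 bits of current packet: 2.174 μs.
Queuing delay = 4.07 μs.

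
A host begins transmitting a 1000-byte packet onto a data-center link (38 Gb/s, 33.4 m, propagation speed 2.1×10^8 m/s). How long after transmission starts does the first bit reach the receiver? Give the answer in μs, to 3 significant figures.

First bit experiences only propagation delay: d/s = 33.4/210000000 = 0.159 μs.

0.159 μs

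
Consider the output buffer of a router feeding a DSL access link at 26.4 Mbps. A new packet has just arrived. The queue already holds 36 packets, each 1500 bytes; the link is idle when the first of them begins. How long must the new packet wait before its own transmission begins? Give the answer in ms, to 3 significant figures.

Each queued packet: L/R = 12000/26400000 = 0.454545 ms.
36 queued → 16.3636 ms.
Queuing delay = 16.4 ms.

16.4 ms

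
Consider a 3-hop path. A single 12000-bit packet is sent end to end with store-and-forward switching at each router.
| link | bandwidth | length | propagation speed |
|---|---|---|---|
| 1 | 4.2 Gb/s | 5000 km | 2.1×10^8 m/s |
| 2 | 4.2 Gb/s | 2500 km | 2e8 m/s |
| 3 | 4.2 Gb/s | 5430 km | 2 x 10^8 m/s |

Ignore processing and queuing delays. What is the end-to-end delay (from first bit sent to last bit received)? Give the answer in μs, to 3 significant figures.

Transmission delay per hop = L/R = 12000/4200000000 = 2.85714 μs; 3 hops → 8.57143 μs.
Propagation delays (d/s per hop): 23809.5, 12500, 27150 μs; sum = 63459.5 μs.
End-to-end = 63500 μs.

63500 μs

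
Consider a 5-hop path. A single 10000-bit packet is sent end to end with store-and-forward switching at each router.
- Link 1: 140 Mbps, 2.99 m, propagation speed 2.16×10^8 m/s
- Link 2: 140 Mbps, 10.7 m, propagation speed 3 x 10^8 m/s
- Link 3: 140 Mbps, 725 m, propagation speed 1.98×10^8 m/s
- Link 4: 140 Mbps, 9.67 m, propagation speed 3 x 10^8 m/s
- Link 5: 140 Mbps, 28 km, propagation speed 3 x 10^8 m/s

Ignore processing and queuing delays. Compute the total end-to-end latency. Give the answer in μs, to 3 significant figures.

Transmission delay per hop = L/R = 10000/140000000 = 71.4286 μs; 5 hops → 357.143 μs.
Propagation delays (d/s per hop): 0.0138426, 0.0356667, 3.66162, 0.0322333, 93.3333 μs; sum = 97.0767 μs.
End-to-end = 454 μs.

454 μs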